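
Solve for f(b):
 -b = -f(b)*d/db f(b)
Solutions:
 f(b) = -sqrt(C1 + b^2)
 f(b) = sqrt(C1 + b^2)


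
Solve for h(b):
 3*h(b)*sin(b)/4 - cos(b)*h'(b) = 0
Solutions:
 h(b) = C1/cos(b)^(3/4)


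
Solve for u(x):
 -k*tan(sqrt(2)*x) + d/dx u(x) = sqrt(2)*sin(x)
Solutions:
 u(x) = C1 - sqrt(2)*k*log(cos(sqrt(2)*x))/2 - sqrt(2)*cos(x)


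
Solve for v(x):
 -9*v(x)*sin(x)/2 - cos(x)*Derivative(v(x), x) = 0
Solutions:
 v(x) = C1*cos(x)^(9/2)


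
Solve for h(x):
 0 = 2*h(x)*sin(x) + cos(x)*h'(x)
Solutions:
 h(x) = C1*cos(x)^2


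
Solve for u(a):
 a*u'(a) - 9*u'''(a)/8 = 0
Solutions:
 u(a) = C1 + Integral(C2*airyai(2*3^(1/3)*a/3) + C3*airybi(2*3^(1/3)*a/3), a)


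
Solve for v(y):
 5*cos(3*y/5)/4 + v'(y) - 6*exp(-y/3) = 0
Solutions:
 v(y) = C1 - 25*sin(3*y/5)/12 - 18*exp(-y/3)


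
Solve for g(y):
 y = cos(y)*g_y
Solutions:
 g(y) = C1 + Integral(y/cos(y), y)


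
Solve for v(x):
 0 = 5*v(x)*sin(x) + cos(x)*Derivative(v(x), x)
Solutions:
 v(x) = C1*cos(x)^5


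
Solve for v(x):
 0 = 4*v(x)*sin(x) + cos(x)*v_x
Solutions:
 v(x) = C1*cos(x)^4


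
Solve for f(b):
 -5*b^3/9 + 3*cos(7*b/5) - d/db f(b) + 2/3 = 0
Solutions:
 f(b) = C1 - 5*b^4/36 + 2*b/3 + 15*sin(7*b/5)/7


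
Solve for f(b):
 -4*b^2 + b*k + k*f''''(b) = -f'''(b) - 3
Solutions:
 f(b) = C1 + C2*b + C3*b^2 + C4*exp(-b/k) + b^5/15 - 3*b^4*k/8 + b^3*(3*k^2 - 1)/2


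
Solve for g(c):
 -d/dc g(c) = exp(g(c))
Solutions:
 g(c) = log(1/(C1 + c))


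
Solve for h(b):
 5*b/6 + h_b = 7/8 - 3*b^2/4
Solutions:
 h(b) = C1 - b^3/4 - 5*b^2/12 + 7*b/8


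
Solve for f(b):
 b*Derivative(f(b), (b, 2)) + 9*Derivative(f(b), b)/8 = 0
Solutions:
 f(b) = C1 + C2/b^(1/8)


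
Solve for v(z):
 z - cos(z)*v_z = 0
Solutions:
 v(z) = C1 + Integral(z/cos(z), z)


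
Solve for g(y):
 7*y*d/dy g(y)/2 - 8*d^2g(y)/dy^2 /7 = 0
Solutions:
 g(y) = C1 + C2*erfi(7*sqrt(2)*y/8)


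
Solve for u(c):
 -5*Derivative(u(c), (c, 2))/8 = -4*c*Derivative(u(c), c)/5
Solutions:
 u(c) = C1 + C2*erfi(4*c/5)


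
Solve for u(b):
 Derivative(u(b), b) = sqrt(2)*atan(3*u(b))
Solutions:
 Integral(1/atan(3*_y), (_y, u(b))) = C1 + sqrt(2)*b


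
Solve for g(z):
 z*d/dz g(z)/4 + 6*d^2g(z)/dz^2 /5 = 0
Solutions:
 g(z) = C1 + C2*erf(sqrt(15)*z/12)


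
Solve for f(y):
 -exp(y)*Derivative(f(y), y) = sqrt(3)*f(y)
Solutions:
 f(y) = C1*exp(sqrt(3)*exp(-y))


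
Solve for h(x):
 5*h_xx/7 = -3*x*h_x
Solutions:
 h(x) = C1 + C2*erf(sqrt(210)*x/10)


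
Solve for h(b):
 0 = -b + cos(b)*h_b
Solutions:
 h(b) = C1 + Integral(b/cos(b), b)


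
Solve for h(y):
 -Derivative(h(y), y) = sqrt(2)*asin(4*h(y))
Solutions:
 Integral(1/asin(4*_y), (_y, h(y))) = C1 - sqrt(2)*y


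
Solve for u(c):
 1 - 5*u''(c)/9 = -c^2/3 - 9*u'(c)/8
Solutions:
 u(c) = C1 + C2*exp(81*c/40) - 8*c^3/81 - 320*c^2/2187 - 183064*c/177147


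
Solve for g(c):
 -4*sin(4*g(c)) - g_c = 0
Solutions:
 g(c) = -acos((-C1 - exp(32*c))/(C1 - exp(32*c)))/4 + pi/2
 g(c) = acos((-C1 - exp(32*c))/(C1 - exp(32*c)))/4


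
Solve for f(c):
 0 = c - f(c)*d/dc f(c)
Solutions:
 f(c) = -sqrt(C1 + c^2)
 f(c) = sqrt(C1 + c^2)


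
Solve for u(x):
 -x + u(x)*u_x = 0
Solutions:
 u(x) = -sqrt(C1 + x^2)
 u(x) = sqrt(C1 + x^2)


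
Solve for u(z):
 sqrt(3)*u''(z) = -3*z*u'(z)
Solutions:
 u(z) = C1 + C2*erf(sqrt(2)*3^(1/4)*z/2)


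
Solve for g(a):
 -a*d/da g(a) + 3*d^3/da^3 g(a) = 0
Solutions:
 g(a) = C1 + Integral(C2*airyai(3^(2/3)*a/3) + C3*airybi(3^(2/3)*a/3), a)


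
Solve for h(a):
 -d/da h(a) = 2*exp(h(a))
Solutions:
 h(a) = log(1/(C1 + 2*a))


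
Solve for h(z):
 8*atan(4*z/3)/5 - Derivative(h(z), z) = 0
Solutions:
 h(z) = C1 + 8*z*atan(4*z/3)/5 - 3*log(16*z^2 + 9)/5


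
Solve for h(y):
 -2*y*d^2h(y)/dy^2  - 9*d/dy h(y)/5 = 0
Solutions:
 h(y) = C1 + C2*y^(1/10)


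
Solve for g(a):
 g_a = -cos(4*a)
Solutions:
 g(a) = C1 - sin(4*a)/4


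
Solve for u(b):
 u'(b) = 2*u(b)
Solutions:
 u(b) = C1*exp(2*b)


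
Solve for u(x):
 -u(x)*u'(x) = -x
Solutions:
 u(x) = -sqrt(C1 + x^2)
 u(x) = sqrt(C1 + x^2)


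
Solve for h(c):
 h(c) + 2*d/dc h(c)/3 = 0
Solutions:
 h(c) = C1*exp(-3*c/2)


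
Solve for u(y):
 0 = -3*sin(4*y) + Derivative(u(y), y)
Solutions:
 u(y) = C1 - 3*cos(4*y)/4


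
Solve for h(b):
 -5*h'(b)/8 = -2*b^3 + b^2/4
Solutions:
 h(b) = C1 + 4*b^4/5 - 2*b^3/15


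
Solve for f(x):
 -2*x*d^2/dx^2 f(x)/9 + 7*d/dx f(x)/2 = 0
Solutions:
 f(x) = C1 + C2*x^(67/4)


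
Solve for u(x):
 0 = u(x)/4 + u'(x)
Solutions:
 u(x) = C1*exp(-x/4)


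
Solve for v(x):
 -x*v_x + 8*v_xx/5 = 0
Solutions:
 v(x) = C1 + C2*erfi(sqrt(5)*x/4)


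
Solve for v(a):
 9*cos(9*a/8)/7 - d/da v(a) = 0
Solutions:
 v(a) = C1 + 8*sin(9*a/8)/7


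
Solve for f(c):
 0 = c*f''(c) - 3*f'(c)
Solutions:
 f(c) = C1 + C2*c^4


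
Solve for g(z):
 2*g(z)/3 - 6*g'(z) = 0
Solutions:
 g(z) = C1*exp(z/9)


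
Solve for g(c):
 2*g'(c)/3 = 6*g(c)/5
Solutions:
 g(c) = C1*exp(9*c/5)


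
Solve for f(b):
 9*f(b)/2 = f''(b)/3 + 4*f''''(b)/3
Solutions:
 f(b) = C1*exp(-sqrt(2)*b*sqrt(-1 + sqrt(217))/4) + C2*exp(sqrt(2)*b*sqrt(-1 + sqrt(217))/4) + C3*sin(sqrt(2)*b*sqrt(1 + sqrt(217))/4) + C4*cos(sqrt(2)*b*sqrt(1 + sqrt(217))/4)


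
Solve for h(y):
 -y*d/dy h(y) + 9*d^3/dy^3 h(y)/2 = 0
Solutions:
 h(y) = C1 + Integral(C2*airyai(6^(1/3)*y/3) + C3*airybi(6^(1/3)*y/3), y)


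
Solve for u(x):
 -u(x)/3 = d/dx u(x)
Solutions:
 u(x) = C1*exp(-x/3)


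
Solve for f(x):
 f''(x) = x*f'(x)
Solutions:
 f(x) = C1 + C2*erfi(sqrt(2)*x/2)


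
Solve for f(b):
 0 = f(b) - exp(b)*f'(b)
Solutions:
 f(b) = C1*exp(-exp(-b))


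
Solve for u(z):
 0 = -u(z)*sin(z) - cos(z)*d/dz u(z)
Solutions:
 u(z) = C1*cos(z)


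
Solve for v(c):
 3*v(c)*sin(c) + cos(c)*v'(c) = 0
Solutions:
 v(c) = C1*cos(c)^3


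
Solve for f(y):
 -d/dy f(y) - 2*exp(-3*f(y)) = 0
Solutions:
 f(y) = log(C1 - 6*y)/3
 f(y) = log((-3^(1/3) - 3^(5/6)*I)*(C1 - 2*y)^(1/3)/2)
 f(y) = log((-3^(1/3) + 3^(5/6)*I)*(C1 - 2*y)^(1/3)/2)


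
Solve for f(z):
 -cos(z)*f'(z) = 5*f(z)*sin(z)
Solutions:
 f(z) = C1*cos(z)^5


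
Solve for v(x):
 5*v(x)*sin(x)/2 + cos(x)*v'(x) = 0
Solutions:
 v(x) = C1*cos(x)^(5/2)


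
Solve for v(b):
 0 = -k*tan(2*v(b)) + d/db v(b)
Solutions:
 v(b) = -asin(C1*exp(2*b*k))/2 + pi/2
 v(b) = asin(C1*exp(2*b*k))/2


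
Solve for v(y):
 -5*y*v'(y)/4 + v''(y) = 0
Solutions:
 v(y) = C1 + C2*erfi(sqrt(10)*y/4)


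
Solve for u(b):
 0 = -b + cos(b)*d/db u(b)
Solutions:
 u(b) = C1 + Integral(b/cos(b), b)


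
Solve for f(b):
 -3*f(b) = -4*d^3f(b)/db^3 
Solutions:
 f(b) = C3*exp(6^(1/3)*b/2) + (C1*sin(2^(1/3)*3^(5/6)*b/4) + C2*cos(2^(1/3)*3^(5/6)*b/4))*exp(-6^(1/3)*b/4)


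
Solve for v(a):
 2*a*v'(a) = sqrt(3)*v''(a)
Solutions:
 v(a) = C1 + C2*erfi(3^(3/4)*a/3)


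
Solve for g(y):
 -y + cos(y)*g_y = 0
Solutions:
 g(y) = C1 + Integral(y/cos(y), y)


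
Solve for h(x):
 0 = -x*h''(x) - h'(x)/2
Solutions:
 h(x) = C1 + C2*sqrt(x)


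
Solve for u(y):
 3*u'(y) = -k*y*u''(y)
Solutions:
 u(y) = C1 + y^(((re(k) - 3)*re(k) + im(k)^2)/(re(k)^2 + im(k)^2))*(C2*sin(3*log(y)*Abs(im(k))/(re(k)^2 + im(k)^2)) + C3*cos(3*log(y)*im(k)/(re(k)^2 + im(k)^2)))


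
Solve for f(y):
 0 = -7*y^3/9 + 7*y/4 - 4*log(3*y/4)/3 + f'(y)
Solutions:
 f(y) = C1 + 7*y^4/36 - 7*y^2/8 + 4*y*log(y)/3 - 8*y*log(2)/3 - 4*y/3 + 4*y*log(3)/3


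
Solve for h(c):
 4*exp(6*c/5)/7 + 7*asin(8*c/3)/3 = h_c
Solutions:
 h(c) = C1 + 7*c*asin(8*c/3)/3 + 7*sqrt(9 - 64*c^2)/24 + 10*exp(6*c/5)/21


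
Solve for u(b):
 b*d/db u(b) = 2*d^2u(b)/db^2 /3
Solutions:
 u(b) = C1 + C2*erfi(sqrt(3)*b/2)


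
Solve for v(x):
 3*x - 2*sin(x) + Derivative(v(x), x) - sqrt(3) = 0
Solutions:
 v(x) = C1 - 3*x^2/2 + sqrt(3)*x - 2*cos(x)


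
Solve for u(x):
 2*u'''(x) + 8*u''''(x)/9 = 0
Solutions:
 u(x) = C1 + C2*x + C3*x^2 + C4*exp(-9*x/4)


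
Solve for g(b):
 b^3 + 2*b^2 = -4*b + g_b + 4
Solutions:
 g(b) = C1 + b^4/4 + 2*b^3/3 + 2*b^2 - 4*b


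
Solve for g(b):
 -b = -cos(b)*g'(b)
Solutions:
 g(b) = C1 + Integral(b/cos(b), b)


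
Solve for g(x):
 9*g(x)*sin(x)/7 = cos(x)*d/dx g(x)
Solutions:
 g(x) = C1/cos(x)^(9/7)


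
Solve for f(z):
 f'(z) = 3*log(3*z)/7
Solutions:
 f(z) = C1 + 3*z*log(z)/7 - 3*z/7 + 3*z*log(3)/7


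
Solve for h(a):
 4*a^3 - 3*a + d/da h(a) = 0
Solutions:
 h(a) = C1 - a^4 + 3*a^2/2


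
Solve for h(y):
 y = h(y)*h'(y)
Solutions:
 h(y) = -sqrt(C1 + y^2)
 h(y) = sqrt(C1 + y^2)


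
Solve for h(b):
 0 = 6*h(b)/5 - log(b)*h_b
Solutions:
 h(b) = C1*exp(6*li(b)/5)


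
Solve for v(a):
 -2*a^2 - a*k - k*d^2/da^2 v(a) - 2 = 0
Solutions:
 v(a) = C1 + C2*a - a^4/(6*k) - a^3/6 - a^2/k


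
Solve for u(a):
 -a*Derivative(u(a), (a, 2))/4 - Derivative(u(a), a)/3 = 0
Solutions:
 u(a) = C1 + C2/a^(1/3)


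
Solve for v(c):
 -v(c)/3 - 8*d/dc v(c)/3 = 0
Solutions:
 v(c) = C1*exp(-c/8)


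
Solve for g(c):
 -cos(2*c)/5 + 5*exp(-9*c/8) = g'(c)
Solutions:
 g(c) = C1 - sin(2*c)/10 - 40*exp(-9*c/8)/9


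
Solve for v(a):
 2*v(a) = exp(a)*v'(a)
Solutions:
 v(a) = C1*exp(-2*exp(-a))


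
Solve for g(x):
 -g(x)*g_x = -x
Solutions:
 g(x) = -sqrt(C1 + x^2)
 g(x) = sqrt(C1 + x^2)


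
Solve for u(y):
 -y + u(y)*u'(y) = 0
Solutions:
 u(y) = -sqrt(C1 + y^2)
 u(y) = sqrt(C1 + y^2)


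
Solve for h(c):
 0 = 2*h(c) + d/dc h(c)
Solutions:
 h(c) = C1*exp(-2*c)


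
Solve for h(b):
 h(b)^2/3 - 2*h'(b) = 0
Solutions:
 h(b) = -6/(C1 + b)


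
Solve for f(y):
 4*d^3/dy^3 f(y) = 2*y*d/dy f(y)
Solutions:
 f(y) = C1 + Integral(C2*airyai(2^(2/3)*y/2) + C3*airybi(2^(2/3)*y/2), y)


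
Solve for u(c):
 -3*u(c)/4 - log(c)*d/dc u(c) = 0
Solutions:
 u(c) = C1*exp(-3*li(c)/4)


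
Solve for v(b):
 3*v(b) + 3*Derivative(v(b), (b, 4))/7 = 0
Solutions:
 v(b) = (C1*sin(sqrt(2)*7^(1/4)*b/2) + C2*cos(sqrt(2)*7^(1/4)*b/2))*exp(-sqrt(2)*7^(1/4)*b/2) + (C3*sin(sqrt(2)*7^(1/4)*b/2) + C4*cos(sqrt(2)*7^(1/4)*b/2))*exp(sqrt(2)*7^(1/4)*b/2)


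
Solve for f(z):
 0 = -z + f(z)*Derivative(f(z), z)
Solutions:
 f(z) = -sqrt(C1 + z^2)
 f(z) = sqrt(C1 + z^2)


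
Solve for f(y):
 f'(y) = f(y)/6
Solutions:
 f(y) = C1*exp(y/6)


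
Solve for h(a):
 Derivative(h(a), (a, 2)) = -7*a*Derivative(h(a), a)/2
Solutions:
 h(a) = C1 + C2*erf(sqrt(7)*a/2)


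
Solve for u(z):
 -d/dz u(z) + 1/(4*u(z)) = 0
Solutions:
 u(z) = -sqrt(C1 + 2*z)/2
 u(z) = sqrt(C1 + 2*z)/2


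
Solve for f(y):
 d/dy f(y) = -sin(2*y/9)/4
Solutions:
 f(y) = C1 + 9*cos(2*y/9)/8


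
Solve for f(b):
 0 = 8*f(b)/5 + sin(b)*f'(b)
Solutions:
 f(b) = C1*(cos(b) + 1)^(4/5)/(cos(b) - 1)^(4/5)


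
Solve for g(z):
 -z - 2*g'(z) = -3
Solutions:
 g(z) = C1 - z^2/4 + 3*z/2


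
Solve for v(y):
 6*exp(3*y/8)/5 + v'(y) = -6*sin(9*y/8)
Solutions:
 v(y) = C1 - 16*exp(3*y/8)/5 + 16*cos(9*y/8)/3


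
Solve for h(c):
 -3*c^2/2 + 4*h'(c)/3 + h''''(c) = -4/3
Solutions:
 h(c) = C1 + C4*exp(-6^(2/3)*c/3) + 3*c^3/8 - c + (C2*sin(2^(2/3)*3^(1/6)*c/2) + C3*cos(2^(2/3)*3^(1/6)*c/2))*exp(6^(2/3)*c/6)


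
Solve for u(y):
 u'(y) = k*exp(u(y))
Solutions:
 u(y) = log(-1/(C1 + k*y))


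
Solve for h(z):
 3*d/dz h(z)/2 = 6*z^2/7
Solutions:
 h(z) = C1 + 4*z^3/21


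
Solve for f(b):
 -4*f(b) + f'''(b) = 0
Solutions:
 f(b) = C3*exp(2^(2/3)*b) + (C1*sin(2^(2/3)*sqrt(3)*b/2) + C2*cos(2^(2/3)*sqrt(3)*b/2))*exp(-2^(2/3)*b/2)


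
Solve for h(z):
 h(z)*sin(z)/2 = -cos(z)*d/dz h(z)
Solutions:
 h(z) = C1*sqrt(cos(z))


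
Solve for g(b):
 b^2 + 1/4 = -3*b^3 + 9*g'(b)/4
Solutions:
 g(b) = C1 + b^4/3 + 4*b^3/27 + b/9


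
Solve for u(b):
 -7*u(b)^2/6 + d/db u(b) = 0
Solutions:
 u(b) = -6/(C1 + 7*b)


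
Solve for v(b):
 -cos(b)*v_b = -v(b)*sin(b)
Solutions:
 v(b) = C1/cos(b)


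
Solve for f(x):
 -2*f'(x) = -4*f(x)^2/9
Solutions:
 f(x) = -9/(C1 + 2*x)


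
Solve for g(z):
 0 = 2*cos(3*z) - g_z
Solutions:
 g(z) = C1 + 2*sin(3*z)/3


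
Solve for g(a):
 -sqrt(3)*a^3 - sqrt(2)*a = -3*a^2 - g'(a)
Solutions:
 g(a) = C1 + sqrt(3)*a^4/4 - a^3 + sqrt(2)*a^2/2


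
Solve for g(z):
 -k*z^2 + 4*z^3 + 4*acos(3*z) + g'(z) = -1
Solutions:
 g(z) = C1 + k*z^3/3 - z^4 - 4*z*acos(3*z) - z + 4*sqrt(1 - 9*z^2)/3


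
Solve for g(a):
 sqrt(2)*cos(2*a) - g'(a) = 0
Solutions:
 g(a) = C1 + sqrt(2)*sin(2*a)/2


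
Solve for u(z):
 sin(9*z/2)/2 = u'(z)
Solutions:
 u(z) = C1 - cos(9*z/2)/9


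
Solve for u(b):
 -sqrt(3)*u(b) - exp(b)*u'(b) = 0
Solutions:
 u(b) = C1*exp(sqrt(3)*exp(-b))


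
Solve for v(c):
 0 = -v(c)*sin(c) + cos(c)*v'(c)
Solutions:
 v(c) = C1/cos(c)


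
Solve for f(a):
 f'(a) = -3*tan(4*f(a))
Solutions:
 f(a) = -asin(C1*exp(-12*a))/4 + pi/4
 f(a) = asin(C1*exp(-12*a))/4


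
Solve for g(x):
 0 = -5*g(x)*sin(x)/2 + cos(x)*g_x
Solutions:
 g(x) = C1/cos(x)^(5/2)


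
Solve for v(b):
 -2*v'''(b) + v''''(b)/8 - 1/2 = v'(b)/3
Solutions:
 v(b) = C1 + C2*exp(b*(-2^(2/3)*(33*sqrt(17) + 1033)^(1/3) - 128*2^(1/3)/(33*sqrt(17) + 1033)^(1/3) + 32)/6)*sin(2^(1/3)*sqrt(3)*b*(-2^(1/3)*(33*sqrt(17) + 1033)^(1/3) + 128/(33*sqrt(17) + 1033)^(1/3))/6) + C3*exp(b*(-2^(2/3)*(33*sqrt(17) + 1033)^(1/3) - 128*2^(1/3)/(33*sqrt(17) + 1033)^(1/3) + 32)/6)*cos(2^(1/3)*sqrt(3)*b*(-2^(1/3)*(33*sqrt(17) + 1033)^(1/3) + 128/(33*sqrt(17) + 1033)^(1/3))/6) + C4*exp(b*(128*2^(1/3)/(33*sqrt(17) + 1033)^(1/3) + 16 + 2^(2/3)*(33*sqrt(17) + 1033)^(1/3))/3) - 3*b/2


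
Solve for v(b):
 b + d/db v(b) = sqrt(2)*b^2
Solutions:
 v(b) = C1 + sqrt(2)*b^3/3 - b^2/2


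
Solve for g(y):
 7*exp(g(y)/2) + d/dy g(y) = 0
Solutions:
 g(y) = 2*log(1/(C1 + 7*y)) + 2*log(2)


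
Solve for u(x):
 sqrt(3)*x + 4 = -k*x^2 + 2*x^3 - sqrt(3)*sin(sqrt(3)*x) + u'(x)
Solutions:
 u(x) = C1 + k*x^3/3 - x^4/2 + sqrt(3)*x^2/2 + 4*x - cos(sqrt(3)*x)


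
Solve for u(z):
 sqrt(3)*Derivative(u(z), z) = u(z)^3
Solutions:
 u(z) = -sqrt(6)*sqrt(-1/(C1 + sqrt(3)*z))/2
 u(z) = sqrt(6)*sqrt(-1/(C1 + sqrt(3)*z))/2


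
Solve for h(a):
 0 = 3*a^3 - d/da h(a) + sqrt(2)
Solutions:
 h(a) = C1 + 3*a^4/4 + sqrt(2)*a


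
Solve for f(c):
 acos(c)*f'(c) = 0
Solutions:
 f(c) = C1


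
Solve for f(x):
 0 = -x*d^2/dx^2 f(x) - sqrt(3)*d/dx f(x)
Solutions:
 f(x) = C1 + C2*x^(1 - sqrt(3))


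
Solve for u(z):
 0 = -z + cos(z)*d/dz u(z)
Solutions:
 u(z) = C1 + Integral(z/cos(z), z)


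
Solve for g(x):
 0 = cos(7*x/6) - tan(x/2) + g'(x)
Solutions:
 g(x) = C1 - 2*log(cos(x/2)) - 6*sin(7*x/6)/7


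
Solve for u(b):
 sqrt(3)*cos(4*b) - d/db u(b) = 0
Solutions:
 u(b) = C1 + sqrt(3)*sin(4*b)/4


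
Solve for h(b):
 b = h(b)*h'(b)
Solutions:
 h(b) = -sqrt(C1 + b^2)
 h(b) = sqrt(C1 + b^2)


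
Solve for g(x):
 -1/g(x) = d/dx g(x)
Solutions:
 g(x) = -sqrt(C1 - 2*x)
 g(x) = sqrt(C1 - 2*x)


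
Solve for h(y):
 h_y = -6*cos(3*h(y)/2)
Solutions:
 h(y) = -2*asin((C1 + exp(18*y))/(C1 - exp(18*y)))/3 + 2*pi/3
 h(y) = 2*asin((C1 + exp(18*y))/(C1 - exp(18*y)))/3


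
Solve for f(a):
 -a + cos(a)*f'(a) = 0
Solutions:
 f(a) = C1 + Integral(a/cos(a), a)


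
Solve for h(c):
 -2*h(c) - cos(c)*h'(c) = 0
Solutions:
 h(c) = C1*(sin(c) - 1)/(sin(c) + 1)


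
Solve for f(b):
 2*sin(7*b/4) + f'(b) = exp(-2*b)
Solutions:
 f(b) = C1 + 8*cos(7*b/4)/7 - exp(-2*b)/2


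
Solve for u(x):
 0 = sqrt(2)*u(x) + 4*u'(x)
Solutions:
 u(x) = C1*exp(-sqrt(2)*x/4)


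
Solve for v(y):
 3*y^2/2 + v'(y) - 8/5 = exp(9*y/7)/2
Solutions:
 v(y) = C1 - y^3/2 + 8*y/5 + 7*exp(9*y/7)/18


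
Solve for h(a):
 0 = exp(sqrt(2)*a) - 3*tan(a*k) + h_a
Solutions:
 h(a) = C1 + 3*Piecewise((-log(cos(a*k))/k, Ne(k, 0)), (0, True)) - sqrt(2)*exp(sqrt(2)*a)/2


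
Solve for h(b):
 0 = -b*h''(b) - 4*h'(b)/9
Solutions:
 h(b) = C1 + C2*b^(5/9)


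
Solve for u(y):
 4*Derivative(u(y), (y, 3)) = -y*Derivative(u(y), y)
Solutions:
 u(y) = C1 + Integral(C2*airyai(-2^(1/3)*y/2) + C3*airybi(-2^(1/3)*y/2), y)


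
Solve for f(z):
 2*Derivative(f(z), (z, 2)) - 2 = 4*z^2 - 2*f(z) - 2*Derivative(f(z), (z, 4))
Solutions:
 f(z) = 2*z^2 + (C1*sin(sqrt(3)*z/2) + C2*cos(sqrt(3)*z/2))*exp(-z/2) + (C3*sin(sqrt(3)*z/2) + C4*cos(sqrt(3)*z/2))*exp(z/2) - 3


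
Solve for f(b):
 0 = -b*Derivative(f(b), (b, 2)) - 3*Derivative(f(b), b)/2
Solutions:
 f(b) = C1 + C2/sqrt(b)


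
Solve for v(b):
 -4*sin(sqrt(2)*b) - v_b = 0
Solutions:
 v(b) = C1 + 2*sqrt(2)*cos(sqrt(2)*b)


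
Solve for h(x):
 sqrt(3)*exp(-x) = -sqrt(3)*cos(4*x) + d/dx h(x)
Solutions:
 h(x) = C1 + sqrt(3)*sin(4*x)/4 - sqrt(3)*exp(-x)


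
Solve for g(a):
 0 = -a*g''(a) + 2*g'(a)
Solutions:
 g(a) = C1 + C2*a^3


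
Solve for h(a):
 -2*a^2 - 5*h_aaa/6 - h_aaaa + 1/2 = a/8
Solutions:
 h(a) = C1 + C2*a + C3*a^2 + C4*exp(-5*a/6) - a^5/25 + 187*a^4/800 - 511*a^3/500


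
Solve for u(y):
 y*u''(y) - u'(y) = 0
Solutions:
 u(y) = C1 + C2*y^2


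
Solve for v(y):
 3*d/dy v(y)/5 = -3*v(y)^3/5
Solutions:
 v(y) = -sqrt(2)*sqrt(-1/(C1 - y))/2
 v(y) = sqrt(2)*sqrt(-1/(C1 - y))/2


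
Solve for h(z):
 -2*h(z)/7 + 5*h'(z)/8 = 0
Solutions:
 h(z) = C1*exp(16*z/35)


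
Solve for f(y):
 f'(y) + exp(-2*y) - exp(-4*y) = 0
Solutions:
 f(y) = C1 + exp(-2*y)/2 - exp(-4*y)/4


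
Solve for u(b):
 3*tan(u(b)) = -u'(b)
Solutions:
 u(b) = pi - asin(C1*exp(-3*b))
 u(b) = asin(C1*exp(-3*b))


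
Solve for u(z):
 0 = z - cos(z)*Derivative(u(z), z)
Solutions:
 u(z) = C1 + Integral(z/cos(z), z)


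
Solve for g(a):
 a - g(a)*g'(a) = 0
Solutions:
 g(a) = -sqrt(C1 + a^2)
 g(a) = sqrt(C1 + a^2)


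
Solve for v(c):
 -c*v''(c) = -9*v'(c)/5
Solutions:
 v(c) = C1 + C2*c^(14/5)


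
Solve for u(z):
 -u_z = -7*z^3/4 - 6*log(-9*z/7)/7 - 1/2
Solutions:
 u(z) = C1 + 7*z^4/16 + 6*z*log(-z)/7 + z*(-12*log(7) - 5 + 24*log(3))/14


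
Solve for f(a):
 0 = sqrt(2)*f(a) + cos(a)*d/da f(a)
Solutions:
 f(a) = C1*(sin(a) - 1)^(sqrt(2)/2)/(sin(a) + 1)^(sqrt(2)/2)


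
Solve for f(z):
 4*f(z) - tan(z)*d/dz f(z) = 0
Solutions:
 f(z) = C1*sin(z)^4


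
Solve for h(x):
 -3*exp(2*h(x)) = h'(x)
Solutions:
 h(x) = log(-sqrt(-1/(C1 - 3*x))) - log(2)/2
 h(x) = log(-1/(C1 - 3*x))/2 - log(2)/2


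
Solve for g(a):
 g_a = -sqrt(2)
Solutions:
 g(a) = C1 - sqrt(2)*a


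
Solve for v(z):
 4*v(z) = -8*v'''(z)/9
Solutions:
 v(z) = C3*exp(-6^(2/3)*z/2) + (C1*sin(3*2^(2/3)*3^(1/6)*z/4) + C2*cos(3*2^(2/3)*3^(1/6)*z/4))*exp(6^(2/3)*z/4)


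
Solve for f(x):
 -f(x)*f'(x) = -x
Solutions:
 f(x) = -sqrt(C1 + x^2)
 f(x) = sqrt(C1 + x^2)


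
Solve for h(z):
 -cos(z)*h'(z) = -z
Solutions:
 h(z) = C1 + Integral(z/cos(z), z)


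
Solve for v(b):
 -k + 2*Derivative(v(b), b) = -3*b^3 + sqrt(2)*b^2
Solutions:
 v(b) = C1 - 3*b^4/8 + sqrt(2)*b^3/6 + b*k/2


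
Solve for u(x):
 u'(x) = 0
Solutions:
 u(x) = C1


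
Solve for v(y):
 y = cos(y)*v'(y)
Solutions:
 v(y) = C1 + Integral(y/cos(y), y)


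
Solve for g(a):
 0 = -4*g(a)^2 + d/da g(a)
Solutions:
 g(a) = -1/(C1 + 4*a)


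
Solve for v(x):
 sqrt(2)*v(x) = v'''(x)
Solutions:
 v(x) = C3*exp(2^(1/6)*x) + (C1*sin(2^(1/6)*sqrt(3)*x/2) + C2*cos(2^(1/6)*sqrt(3)*x/2))*exp(-2^(1/6)*x/2)


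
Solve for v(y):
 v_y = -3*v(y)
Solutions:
 v(y) = C1*exp(-3*y)


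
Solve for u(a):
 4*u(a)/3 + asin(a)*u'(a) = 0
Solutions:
 u(a) = C1*exp(-4*Integral(1/asin(a), a)/3)


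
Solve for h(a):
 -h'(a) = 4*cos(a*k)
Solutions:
 h(a) = C1 - 4*sin(a*k)/k


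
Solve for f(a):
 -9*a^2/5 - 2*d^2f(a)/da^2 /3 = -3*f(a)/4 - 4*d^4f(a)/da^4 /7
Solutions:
 f(a) = 12*a^2/5 + (C1*sin(21^(1/4)*a*sin(atan(2*sqrt(35)/7)/2)/2) + C2*cos(21^(1/4)*a*sin(atan(2*sqrt(35)/7)/2)/2))*exp(-21^(1/4)*a*cos(atan(2*sqrt(35)/7)/2)/2) + (C3*sin(21^(1/4)*a*sin(atan(2*sqrt(35)/7)/2)/2) + C4*cos(21^(1/4)*a*sin(atan(2*sqrt(35)/7)/2)/2))*exp(21^(1/4)*a*cos(atan(2*sqrt(35)/7)/2)/2) + 64/15


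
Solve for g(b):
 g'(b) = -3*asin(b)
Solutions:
 g(b) = C1 - 3*b*asin(b) - 3*sqrt(1 - b^2)


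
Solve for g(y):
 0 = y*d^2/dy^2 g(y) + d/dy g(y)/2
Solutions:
 g(y) = C1 + C2*sqrt(y)


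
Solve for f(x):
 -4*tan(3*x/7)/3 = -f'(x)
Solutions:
 f(x) = C1 - 28*log(cos(3*x/7))/9


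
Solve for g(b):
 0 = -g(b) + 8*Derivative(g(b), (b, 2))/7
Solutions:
 g(b) = C1*exp(-sqrt(14)*b/4) + C2*exp(sqrt(14)*b/4)


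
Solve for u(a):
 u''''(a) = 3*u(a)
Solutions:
 u(a) = C1*exp(-3^(1/4)*a) + C2*exp(3^(1/4)*a) + C3*sin(3^(1/4)*a) + C4*cos(3^(1/4)*a)


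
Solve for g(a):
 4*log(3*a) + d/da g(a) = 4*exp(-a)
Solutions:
 g(a) = C1 - 4*a*log(a) + 4*a*(1 - log(3)) - 4*exp(-a)


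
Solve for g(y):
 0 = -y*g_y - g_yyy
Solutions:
 g(y) = C1 + Integral(C2*airyai(-y) + C3*airybi(-y), y)


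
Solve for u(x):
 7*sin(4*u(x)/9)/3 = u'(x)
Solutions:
 -7*x/3 + 9*log(cos(4*u(x)/9) - 1)/8 - 9*log(cos(4*u(x)/9) + 1)/8 = C1


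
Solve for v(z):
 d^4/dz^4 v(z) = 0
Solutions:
 v(z) = C1 + C2*z + C3*z^2 + C4*z^3


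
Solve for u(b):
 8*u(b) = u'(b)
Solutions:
 u(b) = C1*exp(8*b)


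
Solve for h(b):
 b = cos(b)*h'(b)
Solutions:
 h(b) = C1 + Integral(b/cos(b), b)


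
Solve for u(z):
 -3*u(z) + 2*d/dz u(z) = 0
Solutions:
 u(z) = C1*exp(3*z/2)


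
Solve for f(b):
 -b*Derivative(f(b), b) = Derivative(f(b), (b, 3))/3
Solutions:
 f(b) = C1 + Integral(C2*airyai(-3^(1/3)*b) + C3*airybi(-3^(1/3)*b), b)


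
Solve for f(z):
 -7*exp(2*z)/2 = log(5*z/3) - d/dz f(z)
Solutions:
 f(z) = C1 + z*log(z) + z*(-log(3) - 1 + log(5)) + 7*exp(2*z)/4


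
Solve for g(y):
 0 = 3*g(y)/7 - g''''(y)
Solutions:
 g(y) = C1*exp(-3^(1/4)*7^(3/4)*y/7) + C2*exp(3^(1/4)*7^(3/4)*y/7) + C3*sin(3^(1/4)*7^(3/4)*y/7) + C4*cos(3^(1/4)*7^(3/4)*y/7)


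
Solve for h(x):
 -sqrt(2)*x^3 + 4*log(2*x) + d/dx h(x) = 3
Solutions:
 h(x) = C1 + sqrt(2)*x^4/4 - 4*x*log(x) - x*log(16) + 7*x


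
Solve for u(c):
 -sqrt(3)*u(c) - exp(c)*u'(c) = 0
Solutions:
 u(c) = C1*exp(sqrt(3)*exp(-c))


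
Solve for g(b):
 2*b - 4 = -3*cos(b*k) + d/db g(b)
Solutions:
 g(b) = C1 + b^2 - 4*b + 3*sin(b*k)/k


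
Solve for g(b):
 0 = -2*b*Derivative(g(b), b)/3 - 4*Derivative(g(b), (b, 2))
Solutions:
 g(b) = C1 + C2*erf(sqrt(3)*b/6)


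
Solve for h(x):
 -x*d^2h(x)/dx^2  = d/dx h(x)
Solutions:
 h(x) = C1 + C2*log(x)


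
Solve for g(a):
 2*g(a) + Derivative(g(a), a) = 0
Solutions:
 g(a) = C1*exp(-2*a)


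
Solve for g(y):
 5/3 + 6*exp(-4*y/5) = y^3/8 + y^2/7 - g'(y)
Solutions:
 g(y) = C1 + y^4/32 + y^3/21 - 5*y/3 + 15*exp(-4*y/5)/2


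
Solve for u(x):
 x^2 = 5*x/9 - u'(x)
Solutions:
 u(x) = C1 - x^3/3 + 5*x^2/18


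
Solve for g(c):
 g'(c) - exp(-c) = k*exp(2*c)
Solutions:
 g(c) = C1 + k*exp(2*c)/2 - exp(-c)


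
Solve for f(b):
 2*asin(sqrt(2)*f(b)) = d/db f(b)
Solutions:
 Integral(1/asin(sqrt(2)*_y), (_y, f(b))) = C1 + 2*b


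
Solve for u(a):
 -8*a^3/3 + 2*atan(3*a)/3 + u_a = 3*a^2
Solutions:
 u(a) = C1 + 2*a^4/3 + a^3 - 2*a*atan(3*a)/3 + log(9*a^2 + 1)/9


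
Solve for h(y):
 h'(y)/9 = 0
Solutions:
 h(y) = C1


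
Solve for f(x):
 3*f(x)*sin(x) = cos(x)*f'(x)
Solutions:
 f(x) = C1/cos(x)^3


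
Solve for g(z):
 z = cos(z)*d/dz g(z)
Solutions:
 g(z) = C1 + Integral(z/cos(z), z)


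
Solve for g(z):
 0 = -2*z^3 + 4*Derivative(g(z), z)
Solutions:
 g(z) = C1 + z^4/8


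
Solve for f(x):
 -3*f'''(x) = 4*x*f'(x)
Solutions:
 f(x) = C1 + Integral(C2*airyai(-6^(2/3)*x/3) + C3*airybi(-6^(2/3)*x/3), x)


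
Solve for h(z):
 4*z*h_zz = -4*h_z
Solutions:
 h(z) = C1 + C2*log(z)


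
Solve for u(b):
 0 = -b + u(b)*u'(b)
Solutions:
 u(b) = -sqrt(C1 + b^2)
 u(b) = sqrt(C1 + b^2)


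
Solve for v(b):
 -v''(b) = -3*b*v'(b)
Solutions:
 v(b) = C1 + C2*erfi(sqrt(6)*b/2)


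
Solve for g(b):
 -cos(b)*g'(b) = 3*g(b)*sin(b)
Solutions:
 g(b) = C1*cos(b)^3


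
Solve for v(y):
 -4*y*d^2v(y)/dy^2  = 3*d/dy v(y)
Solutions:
 v(y) = C1 + C2*y^(1/4)


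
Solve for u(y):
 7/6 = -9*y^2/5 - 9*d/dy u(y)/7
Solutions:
 u(y) = C1 - 7*y^3/15 - 49*y/54


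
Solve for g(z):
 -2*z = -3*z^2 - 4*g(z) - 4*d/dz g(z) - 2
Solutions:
 g(z) = C1*exp(-z) - 3*z^2/4 + 2*z - 5/2


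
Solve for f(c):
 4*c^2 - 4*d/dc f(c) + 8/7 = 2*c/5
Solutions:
 f(c) = C1 + c^3/3 - c^2/20 + 2*c/7


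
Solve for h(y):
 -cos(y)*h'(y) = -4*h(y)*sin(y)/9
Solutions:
 h(y) = C1/cos(y)^(4/9)


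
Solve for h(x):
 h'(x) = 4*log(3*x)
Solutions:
 h(x) = C1 + 4*x*log(x) - 4*x + x*log(81)


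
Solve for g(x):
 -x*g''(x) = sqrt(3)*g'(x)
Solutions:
 g(x) = C1 + C2*x^(1 - sqrt(3))


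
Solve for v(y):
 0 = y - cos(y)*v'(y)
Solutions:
 v(y) = C1 + Integral(y/cos(y), y)


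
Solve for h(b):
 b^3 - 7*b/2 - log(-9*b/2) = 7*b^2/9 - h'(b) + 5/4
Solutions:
 h(b) = C1 - b^4/4 + 7*b^3/27 + 7*b^2/4 + b*log(-b) + b*(-log(2) + 1/4 + 2*log(3))


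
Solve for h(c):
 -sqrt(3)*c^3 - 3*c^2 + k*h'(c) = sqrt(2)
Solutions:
 h(c) = C1 + sqrt(3)*c^4/(4*k) + c^3/k + sqrt(2)*c/k


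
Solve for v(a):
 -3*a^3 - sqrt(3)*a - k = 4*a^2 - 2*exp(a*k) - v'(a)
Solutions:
 v(a) = C1 + 3*a^4/4 + 4*a^3/3 + sqrt(3)*a^2/2 + a*k - 2*exp(a*k)/k


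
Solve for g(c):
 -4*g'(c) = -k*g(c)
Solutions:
 g(c) = C1*exp(c*k/4)


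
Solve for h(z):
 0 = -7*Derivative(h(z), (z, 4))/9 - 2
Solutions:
 h(z) = C1 + C2*z + C3*z^2 + C4*z^3 - 3*z^4/28


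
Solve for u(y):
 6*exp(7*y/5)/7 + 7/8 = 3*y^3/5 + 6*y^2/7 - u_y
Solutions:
 u(y) = C1 + 3*y^4/20 + 2*y^3/7 - 7*y/8 - 30*exp(7*y/5)/49


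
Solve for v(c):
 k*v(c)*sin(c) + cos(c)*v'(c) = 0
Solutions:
 v(c) = C1*exp(k*log(cos(c)))


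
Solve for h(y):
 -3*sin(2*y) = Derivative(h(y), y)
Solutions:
 h(y) = C1 + 3*cos(2*y)/2


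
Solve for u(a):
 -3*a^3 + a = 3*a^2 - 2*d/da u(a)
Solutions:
 u(a) = C1 + 3*a^4/8 + a^3/2 - a^2/4


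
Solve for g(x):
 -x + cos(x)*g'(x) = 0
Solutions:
 g(x) = C1 + Integral(x/cos(x), x)


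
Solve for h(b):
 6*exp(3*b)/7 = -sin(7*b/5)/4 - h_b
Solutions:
 h(b) = C1 - 2*exp(3*b)/7 + 5*cos(7*b/5)/28


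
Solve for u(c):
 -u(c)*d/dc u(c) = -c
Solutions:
 u(c) = -sqrt(C1 + c^2)
 u(c) = sqrt(C1 + c^2)


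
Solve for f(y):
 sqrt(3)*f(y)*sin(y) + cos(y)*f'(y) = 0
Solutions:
 f(y) = C1*cos(y)^(sqrt(3))


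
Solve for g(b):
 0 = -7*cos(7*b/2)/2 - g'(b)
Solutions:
 g(b) = C1 - sin(7*b/2)


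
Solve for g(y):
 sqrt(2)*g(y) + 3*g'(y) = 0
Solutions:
 g(y) = C1*exp(-sqrt(2)*y/3)


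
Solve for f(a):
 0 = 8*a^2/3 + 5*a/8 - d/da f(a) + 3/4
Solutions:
 f(a) = C1 + 8*a^3/9 + 5*a^2/16 + 3*a/4


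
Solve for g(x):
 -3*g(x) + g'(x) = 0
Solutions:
 g(x) = C1*exp(3*x)


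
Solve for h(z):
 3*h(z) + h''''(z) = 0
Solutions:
 h(z) = (C1*sin(sqrt(2)*3^(1/4)*z/2) + C2*cos(sqrt(2)*3^(1/4)*z/2))*exp(-sqrt(2)*3^(1/4)*z/2) + (C3*sin(sqrt(2)*3^(1/4)*z/2) + C4*cos(sqrt(2)*3^(1/4)*z/2))*exp(sqrt(2)*3^(1/4)*z/2)


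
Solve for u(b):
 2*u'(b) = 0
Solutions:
 u(b) = C1


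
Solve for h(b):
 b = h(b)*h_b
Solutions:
 h(b) = -sqrt(C1 + b^2)
 h(b) = sqrt(C1 + b^2)


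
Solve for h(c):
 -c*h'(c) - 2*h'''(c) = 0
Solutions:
 h(c) = C1 + Integral(C2*airyai(-2^(2/3)*c/2) + C3*airybi(-2^(2/3)*c/2), c)


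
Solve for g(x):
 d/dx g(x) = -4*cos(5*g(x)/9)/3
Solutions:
 4*x/3 - 9*log(sin(5*g(x)/9) - 1)/10 + 9*log(sin(5*g(x)/9) + 1)/10 = C1


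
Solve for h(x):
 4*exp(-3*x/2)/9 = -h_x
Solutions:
 h(x) = C1 + 8*exp(-3*x/2)/27


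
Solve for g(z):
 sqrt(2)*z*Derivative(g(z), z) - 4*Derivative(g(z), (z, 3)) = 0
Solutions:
 g(z) = C1 + Integral(C2*airyai(sqrt(2)*z/2) + C3*airybi(sqrt(2)*z/2), z)


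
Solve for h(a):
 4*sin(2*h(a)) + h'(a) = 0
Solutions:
 h(a) = pi - acos((-C1 - exp(16*a))/(C1 - exp(16*a)))/2
 h(a) = acos((-C1 - exp(16*a))/(C1 - exp(16*a)))/2


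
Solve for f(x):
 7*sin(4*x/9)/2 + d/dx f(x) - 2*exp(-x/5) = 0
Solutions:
 f(x) = C1 + 63*cos(4*x/9)/8 - 10*exp(-x/5)


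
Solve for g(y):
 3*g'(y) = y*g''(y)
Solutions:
 g(y) = C1 + C2*y^4


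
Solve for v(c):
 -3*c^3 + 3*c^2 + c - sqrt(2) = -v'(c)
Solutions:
 v(c) = C1 + 3*c^4/4 - c^3 - c^2/2 + sqrt(2)*c


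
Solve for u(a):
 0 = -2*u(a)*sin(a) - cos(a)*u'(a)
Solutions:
 u(a) = C1*cos(a)^2


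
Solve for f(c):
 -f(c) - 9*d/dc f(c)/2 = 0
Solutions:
 f(c) = C1*exp(-2*c/9)


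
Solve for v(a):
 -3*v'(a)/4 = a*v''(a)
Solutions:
 v(a) = C1 + C2*a^(1/4)


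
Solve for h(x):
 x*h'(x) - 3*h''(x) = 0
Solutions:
 h(x) = C1 + C2*erfi(sqrt(6)*x/6)


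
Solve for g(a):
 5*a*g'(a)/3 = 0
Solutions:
 g(a) = C1


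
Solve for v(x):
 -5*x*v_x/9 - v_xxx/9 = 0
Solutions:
 v(x) = C1 + Integral(C2*airyai(-5^(1/3)*x) + C3*airybi(-5^(1/3)*x), x)


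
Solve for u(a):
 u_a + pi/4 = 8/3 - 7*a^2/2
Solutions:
 u(a) = C1 - 7*a^3/6 - pi*a/4 + 8*a/3


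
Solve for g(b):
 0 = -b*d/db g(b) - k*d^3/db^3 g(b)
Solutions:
 g(b) = C1 + Integral(C2*airyai(b*(-1/k)^(1/3)) + C3*airybi(b*(-1/k)^(1/3)), b)


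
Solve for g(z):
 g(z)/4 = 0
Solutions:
 g(z) = 0


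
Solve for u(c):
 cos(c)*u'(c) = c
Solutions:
 u(c) = C1 + Integral(c/cos(c), c)


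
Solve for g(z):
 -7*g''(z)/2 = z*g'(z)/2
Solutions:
 g(z) = C1 + C2*erf(sqrt(14)*z/14)


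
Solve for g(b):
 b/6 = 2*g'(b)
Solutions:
 g(b) = C1 + b^2/24


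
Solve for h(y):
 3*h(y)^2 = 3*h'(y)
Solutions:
 h(y) = -1/(C1 + y)


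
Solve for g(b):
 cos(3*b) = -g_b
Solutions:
 g(b) = C1 - sin(3*b)/3


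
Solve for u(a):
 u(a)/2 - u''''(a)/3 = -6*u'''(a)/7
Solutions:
 u(a) = C1*exp(a*(9 - 7*sqrt(-2*7^(2/3)/(-243 + sqrt(78257))^(1/3) + 7^(1/3)*(-243 + sqrt(78257))^(1/3)/7 + 81/49))/14)*sin(a*sqrt(-162/49 - 2*7^(2/3)/(-243 + sqrt(78257))^(1/3) + 7^(1/3)*(-243 + sqrt(78257))^(1/3)/7 + 1458/(343*sqrt(-2*7^(2/3)/(-243 + sqrt(78257))^(1/3) + 7^(1/3)*(-243 + sqrt(78257))^(1/3)/7 + 81/49)))/2) + C2*exp(a*(9 - 7*sqrt(-2*7^(2/3)/(-243 + sqrt(78257))^(1/3) + 7^(1/3)*(-243 + sqrt(78257))^(1/3)/7 + 81/49))/14)*cos(a*sqrt(-162/49 - 2*7^(2/3)/(-243 + sqrt(78257))^(1/3) + 7^(1/3)*(-243 + sqrt(78257))^(1/3)/7 + 1458/(343*sqrt(-2*7^(2/3)/(-243 + sqrt(78257))^(1/3) + 7^(1/3)*(-243 + sqrt(78257))^(1/3)/7 + 81/49)))/2) + C3*exp(a*(7*sqrt(-2*7^(2/3)/(-243 + sqrt(78257))^(1/3) + 7^(1/3)*(-243 + sqrt(78257))^(1/3)/7 + 81/49) + 9 + 7*sqrt(-7^(1/3)*(-243 + sqrt(78257))^(1/3)/7 + 2*7^(2/3)/(-243 + sqrt(78257))^(1/3) + 162/49 + 1458/(343*sqrt(-2*7^(2/3)/(-243 + sqrt(78257))^(1/3) + 7^(1/3)*(-243 + sqrt(78257))^(1/3)/7 + 81/49))))/14) + C4*exp(a*(-7*sqrt(-7^(1/3)*(-243 + sqrt(78257))^(1/3)/7 + 2*7^(2/3)/(-243 + sqrt(78257))^(1/3) + 162/49 + 1458/(343*sqrt(-2*7^(2/3)/(-243 + sqrt(78257))^(1/3) + 7^(1/3)*(-243 + sqrt(78257))^(1/3)/7 + 81/49))) + 7*sqrt(-2*7^(2/3)/(-243 + sqrt(78257))^(1/3) + 7^(1/3)*(-243 + sqrt(78257))^(1/3)/7 + 81/49) + 9)/14)


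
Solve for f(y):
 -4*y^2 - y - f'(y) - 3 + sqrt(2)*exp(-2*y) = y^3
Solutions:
 f(y) = C1 - y^4/4 - 4*y^3/3 - y^2/2 - 3*y - sqrt(2)*exp(-2*y)/2


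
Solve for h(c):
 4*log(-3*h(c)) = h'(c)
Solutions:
 -Integral(1/(log(-_y) + log(3)), (_y, h(c)))/4 = C1 - c


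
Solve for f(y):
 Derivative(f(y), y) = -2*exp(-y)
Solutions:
 f(y) = C1 + 2*exp(-y)


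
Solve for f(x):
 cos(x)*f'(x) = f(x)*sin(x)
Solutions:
 f(x) = C1/cos(x)


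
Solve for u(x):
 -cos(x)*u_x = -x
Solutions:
 u(x) = C1 + Integral(x/cos(x), x)


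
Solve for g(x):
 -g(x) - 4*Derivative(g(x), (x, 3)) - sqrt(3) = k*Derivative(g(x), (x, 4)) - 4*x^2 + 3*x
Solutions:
 g(x) = C1*exp(x*Piecewise((-sqrt(-2*2^(1/3)*(-1/k^3)^(1/3) + 4/k^2)/2 - sqrt(2*2^(1/3)*(-1/k^3)^(1/3) + 8/k^2 + 16/(k^3*sqrt(-2*2^(1/3)*(-1/k^3)^(1/3) + 4/k^2)))/2 - 1/k, Eq(1/k, 0)), (-sqrt(2*(sqrt(-1/(27*k^3) + k^(-6)) + k^(-3))^(1/3) + 2/(3*k*(sqrt(-1/(27*k^3) + k^(-6)) + k^(-3))^(1/3)) + 4/k^2)/2 - sqrt(-2*(sqrt(-1/(27*k^3) + k^(-6)) + k^(-3))^(1/3) - 2/(3*k*(sqrt(-1/(27*k^3) + k^(-6)) + k^(-3))^(1/3)) + 8/k^2 + 16/(k^3*sqrt(2*(sqrt(-1/(27*k^3) + k^(-6)) + k^(-3))^(1/3) + 2/(3*k*(sqrt(-1/(27*k^3) + k^(-6)) + k^(-3))^(1/3)) + 4/k^2)))/2 - 1/k, True))) + C2*exp(x*Piecewise((-sqrt(-2*2^(1/3)*(-1/k^3)^(1/3) + 4/k^2)/2 + sqrt(2*2^(1/3)*(-1/k^3)^(1/3) + 8/k^2 + 16/(k^3*sqrt(-2*2^(1/3)*(-1/k^3)^(1/3) + 4/k^2)))/2 - 1/k, Eq(1/k, 0)), (-sqrt(2*(sqrt(-1/(27*k^3) + k^(-6)) + k^(-3))^(1/3) + 2/(3*k*(sqrt(-1/(27*k^3) + k^(-6)) + k^(-3))^(1/3)) + 4/k^2)/2 + sqrt(-2*(sqrt(-1/(27*k^3) + k^(-6)) + k^(-3))^(1/3) - 2/(3*k*(sqrt(-1/(27*k^3) + k^(-6)) + k^(-3))^(1/3)) + 8/k^2 + 16/(k^3*sqrt(2*(sqrt(-1/(27*k^3) + k^(-6)) + k^(-3))^(1/3) + 2/(3*k*(sqrt(-1/(27*k^3) + k^(-6)) + k^(-3))^(1/3)) + 4/k^2)))/2 - 1/k, True))) + C3*exp(x*Piecewise((sqrt(-2*2^(1/3)*(-1/k^3)^(1/3) + 4/k^2)/2 - sqrt(2*2^(1/3)*(-1/k^3)^(1/3) + 8/k^2 - 16/(k^3*sqrt(-2*2^(1/3)*(-1/k^3)^(1/3) + 4/k^2)))/2 - 1/k, Eq(1/k, 0)), (sqrt(2*(sqrt(-1/(27*k^3) + k^(-6)) + k^(-3))^(1/3) + 2/(3*k*(sqrt(-1/(27*k^3) + k^(-6)) + k^(-3))^(1/3)) + 4/k^2)/2 - sqrt(-2*(sqrt(-1/(27*k^3) + k^(-6)) + k^(-3))^(1/3) - 2/(3*k*(sqrt(-1/(27*k^3) + k^(-6)) + k^(-3))^(1/3)) + 8/k^2 - 16/(k^3*sqrt(2*(sqrt(-1/(27*k^3) + k^(-6)) + k^(-3))^(1/3) + 2/(3*k*(sqrt(-1/(27*k^3) + k^(-6)) + k^(-3))^(1/3)) + 4/k^2)))/2 - 1/k, True))) + C4*exp(x*Piecewise((sqrt(-2*2^(1/3)*(-1/k^3)^(1/3) + 4/k^2)/2 + sqrt(2*2^(1/3)*(-1/k^3)^(1/3) + 8/k^2 - 16/(k^3*sqrt(-2*2^(1/3)*(-1/k^3)^(1/3) + 4/k^2)))/2 - 1/k, Eq(1/k, 0)), (sqrt(2*(sqrt(-1/(27*k^3) + k^(-6)) + k^(-3))^(1/3) + 2/(3*k*(sqrt(-1/(27*k^3) + k^(-6)) + k^(-3))^(1/3)) + 4/k^2)/2 + sqrt(-2*(sqrt(-1/(27*k^3) + k^(-6)) + k^(-3))^(1/3) - 2/(3*k*(sqrt(-1/(27*k^3) + k^(-6)) + k^(-3))^(1/3)) + 8/k^2 - 16/(k^3*sqrt(2*(sqrt(-1/(27*k^3) + k^(-6)) + k^(-3))^(1/3) + 2/(3*k*(sqrt(-1/(27*k^3) + k^(-6)) + k^(-3))^(1/3)) + 4/k^2)))/2 - 1/k, True))) + 4*x^2 - 3*x - sqrt(3)


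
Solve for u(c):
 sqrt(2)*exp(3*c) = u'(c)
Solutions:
 u(c) = C1 + sqrt(2)*exp(3*c)/3


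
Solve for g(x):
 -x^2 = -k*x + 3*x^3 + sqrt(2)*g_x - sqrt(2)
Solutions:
 g(x) = C1 + sqrt(2)*k*x^2/4 - 3*sqrt(2)*x^4/8 - sqrt(2)*x^3/6 + x


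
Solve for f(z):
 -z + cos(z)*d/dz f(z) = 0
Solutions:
 f(z) = C1 + Integral(z/cos(z), z)


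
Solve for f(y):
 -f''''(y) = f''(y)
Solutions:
 f(y) = C1 + C2*y + C3*sin(y) + C4*cos(y)


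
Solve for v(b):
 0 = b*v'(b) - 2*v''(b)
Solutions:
 v(b) = C1 + C2*erfi(b/2)


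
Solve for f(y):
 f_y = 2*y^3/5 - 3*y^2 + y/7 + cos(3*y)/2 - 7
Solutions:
 f(y) = C1 + y^4/10 - y^3 + y^2/14 - 7*y + sin(3*y)/6


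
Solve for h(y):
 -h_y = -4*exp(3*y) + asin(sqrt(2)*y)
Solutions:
 h(y) = C1 - y*asin(sqrt(2)*y) - sqrt(2)*sqrt(1 - 2*y^2)/2 + 4*exp(3*y)/3


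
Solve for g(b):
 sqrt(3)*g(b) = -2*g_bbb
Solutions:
 g(b) = C3*exp(-2^(2/3)*3^(1/6)*b/2) + (C1*sin(6^(2/3)*b/4) + C2*cos(6^(2/3)*b/4))*exp(2^(2/3)*3^(1/6)*b/4)


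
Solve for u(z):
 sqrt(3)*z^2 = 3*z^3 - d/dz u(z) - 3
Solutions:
 u(z) = C1 + 3*z^4/4 - sqrt(3)*z^3/3 - 3*z


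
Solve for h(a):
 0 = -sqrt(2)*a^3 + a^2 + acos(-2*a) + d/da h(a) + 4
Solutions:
 h(a) = C1 + sqrt(2)*a^4/4 - a^3/3 - a*acos(-2*a) - 4*a - sqrt(1 - 4*a^2)/2


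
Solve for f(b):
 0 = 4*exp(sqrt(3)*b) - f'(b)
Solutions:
 f(b) = C1 + 4*sqrt(3)*exp(sqrt(3)*b)/3


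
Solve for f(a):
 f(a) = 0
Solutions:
 f(a) = 0


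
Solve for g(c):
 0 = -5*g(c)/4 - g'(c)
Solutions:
 g(c) = C1*exp(-5*c/4)


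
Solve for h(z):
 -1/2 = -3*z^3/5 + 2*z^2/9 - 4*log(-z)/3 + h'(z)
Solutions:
 h(z) = C1 + 3*z^4/20 - 2*z^3/27 + 4*z*log(-z)/3 - 11*z/6


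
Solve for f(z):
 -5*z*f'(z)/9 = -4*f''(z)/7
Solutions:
 f(z) = C1 + C2*erfi(sqrt(70)*z/12)


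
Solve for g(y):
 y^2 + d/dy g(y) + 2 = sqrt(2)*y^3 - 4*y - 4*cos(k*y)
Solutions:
 g(y) = C1 + sqrt(2)*y^4/4 - y^3/3 - 2*y^2 - 2*y - 4*sin(k*y)/k


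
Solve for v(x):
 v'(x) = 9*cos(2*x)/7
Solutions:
 v(x) = C1 + 9*sin(2*x)/14


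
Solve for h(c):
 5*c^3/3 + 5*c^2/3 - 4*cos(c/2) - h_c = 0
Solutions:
 h(c) = C1 + 5*c^4/12 + 5*c^3/9 - 8*sin(c/2)


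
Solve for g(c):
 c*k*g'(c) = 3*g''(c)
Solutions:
 g(c) = Piecewise((-sqrt(6)*sqrt(pi)*C1*erf(sqrt(6)*c*sqrt(-k)/6)/(2*sqrt(-k)) - C2, (k > 0) | (k < 0)), (-C1*c - C2, True))


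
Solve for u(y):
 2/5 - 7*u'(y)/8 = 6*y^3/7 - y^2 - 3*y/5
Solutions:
 u(y) = C1 - 12*y^4/49 + 8*y^3/21 + 12*y^2/35 + 16*y/35


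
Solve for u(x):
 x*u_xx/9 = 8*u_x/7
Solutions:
 u(x) = C1 + C2*x^(79/7)


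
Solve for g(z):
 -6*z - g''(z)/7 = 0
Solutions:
 g(z) = C1 + C2*z - 7*z^3


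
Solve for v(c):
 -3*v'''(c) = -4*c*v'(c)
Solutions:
 v(c) = C1 + Integral(C2*airyai(6^(2/3)*c/3) + C3*airybi(6^(2/3)*c/3), c)


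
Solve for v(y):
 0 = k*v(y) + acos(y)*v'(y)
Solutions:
 v(y) = C1*exp(-k*Integral(1/acos(y), y))


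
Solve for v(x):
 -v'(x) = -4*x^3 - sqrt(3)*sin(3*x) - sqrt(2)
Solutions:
 v(x) = C1 + x^4 + sqrt(2)*x - sqrt(3)*cos(3*x)/3


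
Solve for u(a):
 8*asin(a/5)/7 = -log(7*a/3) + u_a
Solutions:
 u(a) = C1 + a*log(a) + 8*a*asin(a/5)/7 - a*log(3) - a + a*log(7) + 8*sqrt(25 - a^2)/7


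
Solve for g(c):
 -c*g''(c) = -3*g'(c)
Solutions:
 g(c) = C1 + C2*c^4


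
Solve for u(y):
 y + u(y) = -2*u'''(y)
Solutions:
 u(y) = C3*exp(-2^(2/3)*y/2) - y + (C1*sin(2^(2/3)*sqrt(3)*y/4) + C2*cos(2^(2/3)*sqrt(3)*y/4))*exp(2^(2/3)*y/4)


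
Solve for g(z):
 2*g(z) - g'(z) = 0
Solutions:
 g(z) = C1*exp(2*z)


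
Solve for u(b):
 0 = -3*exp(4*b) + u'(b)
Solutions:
 u(b) = C1 + 3*exp(4*b)/4


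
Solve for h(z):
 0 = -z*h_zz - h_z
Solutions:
 h(z) = C1 + C2*log(z)


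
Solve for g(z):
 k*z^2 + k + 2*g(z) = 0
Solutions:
 g(z) = k*(-z^2 - 1)/2


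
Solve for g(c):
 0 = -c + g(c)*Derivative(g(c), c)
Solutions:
 g(c) = -sqrt(C1 + c^2)
 g(c) = sqrt(C1 + c^2)


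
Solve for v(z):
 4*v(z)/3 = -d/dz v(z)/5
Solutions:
 v(z) = C1*exp(-20*z/3)


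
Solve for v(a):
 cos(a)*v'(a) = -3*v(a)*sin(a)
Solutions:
 v(a) = C1*cos(a)^3


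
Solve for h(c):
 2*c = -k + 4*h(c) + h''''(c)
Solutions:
 h(c) = c/2 + k/4 + (C1*sin(c) + C2*cos(c))*exp(-c) + (C3*sin(c) + C4*cos(c))*exp(c)


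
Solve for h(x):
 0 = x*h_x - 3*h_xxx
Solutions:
 h(x) = C1 + Integral(C2*airyai(3^(2/3)*x/3) + C3*airybi(3^(2/3)*x/3), x)


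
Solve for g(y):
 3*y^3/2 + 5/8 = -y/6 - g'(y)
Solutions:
 g(y) = C1 - 3*y^4/8 - y^2/12 - 5*y/8


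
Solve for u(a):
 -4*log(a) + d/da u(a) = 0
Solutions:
 u(a) = C1 + 4*a*log(a) - 4*a


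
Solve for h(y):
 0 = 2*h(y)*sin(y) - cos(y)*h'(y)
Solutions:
 h(y) = C1/cos(y)^2


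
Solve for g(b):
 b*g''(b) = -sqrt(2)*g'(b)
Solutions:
 g(b) = C1 + C2*b^(1 - sqrt(2))


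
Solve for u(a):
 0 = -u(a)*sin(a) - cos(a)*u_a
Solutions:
 u(a) = C1*cos(a)


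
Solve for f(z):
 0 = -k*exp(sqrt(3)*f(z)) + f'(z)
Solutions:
 f(z) = sqrt(3)*(2*log(-1/(C1 + k*z)) - log(3))/6


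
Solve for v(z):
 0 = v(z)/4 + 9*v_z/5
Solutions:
 v(z) = C1*exp(-5*z/36)


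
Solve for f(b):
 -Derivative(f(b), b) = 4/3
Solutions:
 f(b) = C1 - 4*b/3


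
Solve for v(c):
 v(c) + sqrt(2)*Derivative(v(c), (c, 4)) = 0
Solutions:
 v(c) = (C1*sin(2^(3/8)*c/2) + C2*cos(2^(3/8)*c/2))*exp(-2^(3/8)*c/2) + (C3*sin(2^(3/8)*c/2) + C4*cos(2^(3/8)*c/2))*exp(2^(3/8)*c/2)
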